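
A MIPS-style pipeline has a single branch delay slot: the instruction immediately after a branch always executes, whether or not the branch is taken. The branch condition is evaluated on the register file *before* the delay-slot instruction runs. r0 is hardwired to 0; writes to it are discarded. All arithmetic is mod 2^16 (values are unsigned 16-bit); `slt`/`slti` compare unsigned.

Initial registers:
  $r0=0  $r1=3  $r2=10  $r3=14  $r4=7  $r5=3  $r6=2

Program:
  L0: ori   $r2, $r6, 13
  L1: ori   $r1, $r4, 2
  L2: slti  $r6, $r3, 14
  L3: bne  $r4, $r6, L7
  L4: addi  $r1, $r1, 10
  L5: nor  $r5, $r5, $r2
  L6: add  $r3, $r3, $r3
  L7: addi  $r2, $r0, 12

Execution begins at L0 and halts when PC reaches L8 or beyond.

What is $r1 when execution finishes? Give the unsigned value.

[0] ori   $r2, $r6, 13  →  {$r0:0, $r1:3, $r2:15, $r3:14, $r4:7, $r5:3, $r6:2}
[1] ori   $r1, $r4, 2  →  {$r0:0, $r1:7, $r2:15, $r3:14, $r4:7, $r5:3, $r6:2}
[2] slti  $r6, $r3, 14  →  {$r0:0, $r1:7, $r2:15, $r3:14, $r4:7, $r5:3, $r6:0}
[3] bne  $r4, $r6, L7  →  {$r0:0, $r1:7, $r2:15, $r3:14, $r4:7, $r5:3, $r6:0}  ⟨branch taken⟩
[4] addi  $r1, $r1, 10  →  {$r0:0, $r1:17, $r2:15, $r3:14, $r4:7, $r5:3, $r6:0}
[7] addi  $r2, $r0, 12  →  {$r0:0, $r1:17, $r2:12, $r3:14, $r4:7, $r5:3, $r6:0}

17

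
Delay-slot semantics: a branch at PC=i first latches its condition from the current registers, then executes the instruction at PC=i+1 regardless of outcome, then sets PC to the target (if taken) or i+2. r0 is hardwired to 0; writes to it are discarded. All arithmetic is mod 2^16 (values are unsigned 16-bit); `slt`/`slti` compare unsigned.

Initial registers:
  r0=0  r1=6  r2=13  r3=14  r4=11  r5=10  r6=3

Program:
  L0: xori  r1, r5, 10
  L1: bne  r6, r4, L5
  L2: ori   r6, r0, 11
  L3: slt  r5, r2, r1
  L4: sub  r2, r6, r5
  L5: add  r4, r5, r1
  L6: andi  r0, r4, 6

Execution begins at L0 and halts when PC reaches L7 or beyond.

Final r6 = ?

11

  step pc=0: xori  r1, r5, 10  regs=(0,0,13,14,11,10,3)
  step pc=1: bne  r6, r4, L5  cond=T  regs=(0,0,13,14,11,10,3)
  step pc=2: ori   r6, r0, 11  regs=(0,0,13,14,11,10,11)
  step pc=5: add  r4, r5, r1  regs=(0,0,13,14,10,10,11)
  step pc=6: andi  r0, r4, 6  regs=(0,0,13,14,10,10,11)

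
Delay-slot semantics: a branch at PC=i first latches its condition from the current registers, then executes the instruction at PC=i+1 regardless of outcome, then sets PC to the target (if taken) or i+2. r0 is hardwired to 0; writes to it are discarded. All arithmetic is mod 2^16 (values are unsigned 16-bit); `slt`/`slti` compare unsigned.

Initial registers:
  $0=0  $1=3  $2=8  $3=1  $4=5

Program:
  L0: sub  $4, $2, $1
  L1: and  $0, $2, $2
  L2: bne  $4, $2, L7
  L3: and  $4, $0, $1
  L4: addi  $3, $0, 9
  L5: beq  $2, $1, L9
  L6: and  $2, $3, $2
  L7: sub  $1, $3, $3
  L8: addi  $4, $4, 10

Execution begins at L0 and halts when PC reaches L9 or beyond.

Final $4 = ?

  step pc=0: sub  $4, $2, $1  regs=(0,3,8,1,5)
  step pc=1: and  $0, $2, $2  regs=(0,3,8,1,5)
  step pc=2: bne  $4, $2, L7  cond=T  regs=(0,3,8,1,5)
  step pc=3: and  $4, $0, $1  regs=(0,3,8,1,0)
  step pc=7: sub  $1, $3, $3  regs=(0,0,8,1,0)
  step pc=8: addi  $4, $4, 10  regs=(0,0,8,1,10)

10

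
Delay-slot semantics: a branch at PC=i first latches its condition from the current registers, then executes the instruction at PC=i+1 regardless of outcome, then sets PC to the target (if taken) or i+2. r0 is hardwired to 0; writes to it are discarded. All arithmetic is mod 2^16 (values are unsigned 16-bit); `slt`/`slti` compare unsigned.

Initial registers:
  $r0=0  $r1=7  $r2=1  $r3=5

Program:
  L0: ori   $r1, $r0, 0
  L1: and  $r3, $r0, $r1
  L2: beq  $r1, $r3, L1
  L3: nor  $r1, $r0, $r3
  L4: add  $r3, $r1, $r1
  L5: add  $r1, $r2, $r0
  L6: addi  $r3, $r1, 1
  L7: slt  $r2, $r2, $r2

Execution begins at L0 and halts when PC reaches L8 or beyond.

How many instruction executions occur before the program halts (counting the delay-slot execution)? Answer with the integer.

11

  step pc=0: ori   $r1, $r0, 0  regs=(0,0,1,5)
  step pc=1: and  $r3, $r0, $r1  regs=(0,0,1,0)
  step pc=2: beq  $r1, $r3, L1  cond=T  regs=(0,0,1,0)
  step pc=3: nor  $r1, $r0, $r3  regs=(0,65535,1,0)
  step pc=1: and  $r3, $r0, $r1  regs=(0,65535,1,0)
  step pc=2: beq  $r1, $r3, L1  cond=F  regs=(0,65535,1,0)
  step pc=3: nor  $r1, $r0, $r3  regs=(0,65535,1,0)
  step pc=4: add  $r3, $r1, $r1  regs=(0,65535,1,65534)
  step pc=5: add  $r1, $r2, $r0  regs=(0,1,1,65534)
  step pc=6: addi  $r3, $r1, 1  regs=(0,1,1,2)
  step pc=7: slt  $r2, $r2, $r2  regs=(0,1,0,2)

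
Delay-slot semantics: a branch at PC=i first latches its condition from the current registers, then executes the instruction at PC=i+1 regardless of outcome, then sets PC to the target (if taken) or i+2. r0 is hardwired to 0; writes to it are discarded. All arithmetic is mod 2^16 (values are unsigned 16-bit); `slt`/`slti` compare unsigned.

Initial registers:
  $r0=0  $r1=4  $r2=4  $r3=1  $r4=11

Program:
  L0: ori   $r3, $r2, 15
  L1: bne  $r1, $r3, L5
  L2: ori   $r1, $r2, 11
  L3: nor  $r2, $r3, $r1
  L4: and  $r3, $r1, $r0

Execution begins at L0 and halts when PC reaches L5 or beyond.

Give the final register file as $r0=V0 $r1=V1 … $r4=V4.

$r0=0 $r1=15 $r2=4 $r3=15 $r4=11

PC=0  ori   $r3, $r2, 15     | $r0=0 $r1=4 $r2=4 $r3=15 $r4=11
PC=1  bne  $r1, $r3, L5      | $r0=0 $r1=4 $r2=4 $r3=15 $r4=11  [TAKEN]
PC=2  ori   $r1, $r2, 11     | $r0=0 $r1=15 $r2=4 $r3=15 $r4=11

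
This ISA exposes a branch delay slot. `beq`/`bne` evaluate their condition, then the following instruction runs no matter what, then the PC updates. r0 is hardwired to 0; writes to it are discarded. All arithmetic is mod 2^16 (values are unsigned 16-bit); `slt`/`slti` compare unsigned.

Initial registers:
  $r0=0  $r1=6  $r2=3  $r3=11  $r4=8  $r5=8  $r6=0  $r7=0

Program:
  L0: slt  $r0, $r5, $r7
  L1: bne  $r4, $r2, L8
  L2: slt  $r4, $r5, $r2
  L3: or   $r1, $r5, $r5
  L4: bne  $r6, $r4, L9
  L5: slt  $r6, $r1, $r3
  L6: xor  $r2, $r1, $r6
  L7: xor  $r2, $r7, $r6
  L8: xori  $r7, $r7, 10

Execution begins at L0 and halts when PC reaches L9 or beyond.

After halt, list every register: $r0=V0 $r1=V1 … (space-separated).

  step pc=0: slt  $r0, $r5, $r7  regs=(0,6,3,11,8,8,0,0)
  step pc=1: bne  $r4, $r2, L8  cond=T  regs=(0,6,3,11,8,8,0,0)
  step pc=2: slt  $r4, $r5, $r2  regs=(0,6,3,11,0,8,0,0)
  step pc=8: xori  $r7, $r7, 10  regs=(0,6,3,11,0,8,0,10)

$r0=0 $r1=6 $r2=3 $r3=11 $r4=0 $r5=8 $r6=0 $r7=10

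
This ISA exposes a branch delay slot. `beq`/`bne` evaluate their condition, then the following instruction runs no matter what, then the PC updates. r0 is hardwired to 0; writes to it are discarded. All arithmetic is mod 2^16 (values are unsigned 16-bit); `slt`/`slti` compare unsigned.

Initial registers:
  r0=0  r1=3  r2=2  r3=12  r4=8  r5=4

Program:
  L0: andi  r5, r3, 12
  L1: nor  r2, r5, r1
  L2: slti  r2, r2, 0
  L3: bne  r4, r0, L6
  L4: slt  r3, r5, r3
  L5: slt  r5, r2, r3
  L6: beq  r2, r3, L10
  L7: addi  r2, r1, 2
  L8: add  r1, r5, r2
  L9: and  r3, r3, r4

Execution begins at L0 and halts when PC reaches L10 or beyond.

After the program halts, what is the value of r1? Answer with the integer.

  step pc=0: andi  r5, r3, 12  regs=(0,3,2,12,8,12)
  step pc=1: nor  r2, r5, r1  regs=(0,3,65520,12,8,12)
  step pc=2: slti  r2, r2, 0  regs=(0,3,0,12,8,12)
  step pc=3: bne  r4, r0, L6  cond=T  regs=(0,3,0,12,8,12)
  step pc=4: slt  r3, r5, r3  regs=(0,3,0,0,8,12)
  step pc=6: beq  r2, r3, L10  cond=T  regs=(0,3,0,0,8,12)
  step pc=7: addi  r2, r1, 2  regs=(0,3,5,0,8,12)

3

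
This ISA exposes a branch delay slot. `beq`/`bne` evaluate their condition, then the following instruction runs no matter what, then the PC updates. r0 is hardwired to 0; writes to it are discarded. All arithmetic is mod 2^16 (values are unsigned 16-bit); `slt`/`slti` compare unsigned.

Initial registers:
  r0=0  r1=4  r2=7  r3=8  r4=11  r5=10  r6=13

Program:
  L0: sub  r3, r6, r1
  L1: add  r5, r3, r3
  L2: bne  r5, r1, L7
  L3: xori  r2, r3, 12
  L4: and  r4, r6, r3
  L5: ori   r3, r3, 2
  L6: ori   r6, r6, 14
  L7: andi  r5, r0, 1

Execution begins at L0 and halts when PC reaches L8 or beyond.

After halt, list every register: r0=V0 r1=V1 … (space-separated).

r0=0 r1=4 r2=5 r3=9 r4=11 r5=0 r6=13

  step pc=0: sub  r3, r6, r1  regs=(0,4,7,9,11,10,13)
  step pc=1: add  r5, r3, r3  regs=(0,4,7,9,11,18,13)
  step pc=2: bne  r5, r1, L7  cond=T  regs=(0,4,7,9,11,18,13)
  step pc=3: xori  r2, r3, 12  regs=(0,4,5,9,11,18,13)
  step pc=7: andi  r5, r0, 1  regs=(0,4,5,9,11,0,13)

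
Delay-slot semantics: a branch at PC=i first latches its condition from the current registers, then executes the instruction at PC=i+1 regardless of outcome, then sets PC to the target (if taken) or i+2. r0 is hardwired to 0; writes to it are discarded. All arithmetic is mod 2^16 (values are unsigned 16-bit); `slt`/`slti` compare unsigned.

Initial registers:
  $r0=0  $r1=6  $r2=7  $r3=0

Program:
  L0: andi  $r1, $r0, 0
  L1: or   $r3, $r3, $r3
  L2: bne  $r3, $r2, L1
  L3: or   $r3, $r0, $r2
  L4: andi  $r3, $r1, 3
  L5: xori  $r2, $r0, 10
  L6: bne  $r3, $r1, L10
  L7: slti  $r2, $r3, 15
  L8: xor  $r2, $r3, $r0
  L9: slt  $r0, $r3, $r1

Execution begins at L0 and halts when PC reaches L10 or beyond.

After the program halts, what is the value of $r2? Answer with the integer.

0

PC=0  andi  $r1, $r0, 0      | $r0=0 $r1=0 $r2=7 $r3=0
PC=1  or   $r3, $r3, $r3     | $r0=0 $r1=0 $r2=7 $r3=0
PC=2  bne  $r3, $r2, L1      | $r0=0 $r1=0 $r2=7 $r3=0  [TAKEN]
PC=3  or   $r3, $r0, $r2     | $r0=0 $r1=0 $r2=7 $r3=7
PC=1  or   $r3, $r3, $r3     | $r0=0 $r1=0 $r2=7 $r3=7
PC=2  bne  $r3, $r2, L1      | $r0=0 $r1=0 $r2=7 $r3=7  [not taken]
PC=3  or   $r3, $r0, $r2     | $r0=0 $r1=0 $r2=7 $r3=7
PC=4  andi  $r3, $r1, 3      | $r0=0 $r1=0 $r2=7 $r3=0
PC=5  xori  $r2, $r0, 10     | $r0=0 $r1=0 $r2=10 $r3=0
PC=6  bne  $r3, $r1, L10     | $r0=0 $r1=0 $r2=10 $r3=0  [not taken]
PC=7  slti  $r2, $r3, 15     | $r0=0 $r1=0 $r2=1 $r3=0
PC=8  xor  $r2, $r3, $r0     | $r0=0 $r1=0 $r2=0 $r3=0
PC=9  slt  $r0, $r3, $r1     | $r0=0 $r1=0 $r2=0 $r3=0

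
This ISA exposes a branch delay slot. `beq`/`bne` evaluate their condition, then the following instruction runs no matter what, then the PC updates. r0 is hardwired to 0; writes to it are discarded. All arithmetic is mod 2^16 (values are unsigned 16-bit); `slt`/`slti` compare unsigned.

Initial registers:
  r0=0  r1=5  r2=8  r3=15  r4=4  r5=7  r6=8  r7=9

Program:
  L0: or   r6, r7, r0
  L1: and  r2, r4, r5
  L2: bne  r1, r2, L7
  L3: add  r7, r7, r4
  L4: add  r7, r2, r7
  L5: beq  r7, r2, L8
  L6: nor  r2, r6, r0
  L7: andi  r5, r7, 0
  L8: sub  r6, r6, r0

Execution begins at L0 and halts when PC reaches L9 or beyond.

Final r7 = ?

13

PC=0  or   r6, r7, r0        | r0=0 r1=5 r2=8 r3=15 r4=4 r5=7 r6=9 r7=9
PC=1  and  r2, r4, r5        | r0=0 r1=5 r2=4 r3=15 r4=4 r5=7 r6=9 r7=9
PC=2  bne  r1, r2, L7        | r0=0 r1=5 r2=4 r3=15 r4=4 r5=7 r6=9 r7=9  [TAKEN]
PC=3  add  r7, r7, r4        | r0=0 r1=5 r2=4 r3=15 r4=4 r5=7 r6=9 r7=13
PC=7  andi  r5, r7, 0        | r0=0 r1=5 r2=4 r3=15 r4=4 r5=0 r6=9 r7=13
PC=8  sub  r6, r6, r0        | r0=0 r1=5 r2=4 r3=15 r4=4 r5=0 r6=9 r7=13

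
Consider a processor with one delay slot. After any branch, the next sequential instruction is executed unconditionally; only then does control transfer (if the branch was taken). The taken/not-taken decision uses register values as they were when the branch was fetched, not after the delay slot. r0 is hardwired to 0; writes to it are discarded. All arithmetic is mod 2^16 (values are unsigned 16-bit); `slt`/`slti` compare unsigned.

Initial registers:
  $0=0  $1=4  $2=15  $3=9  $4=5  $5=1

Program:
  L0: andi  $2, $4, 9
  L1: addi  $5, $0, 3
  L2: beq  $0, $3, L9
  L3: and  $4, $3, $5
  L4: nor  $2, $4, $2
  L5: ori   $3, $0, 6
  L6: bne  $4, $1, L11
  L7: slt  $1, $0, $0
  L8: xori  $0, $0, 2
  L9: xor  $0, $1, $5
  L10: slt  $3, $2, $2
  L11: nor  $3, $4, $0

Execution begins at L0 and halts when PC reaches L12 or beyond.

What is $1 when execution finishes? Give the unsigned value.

0

PC=0  andi  $2, $4, 9        | $0=0 $1=4 $2=1 $3=9 $4=5 $5=1
PC=1  addi  $5, $0, 3        | $0=0 $1=4 $2=1 $3=9 $4=5 $5=3
PC=2  beq  $0, $3, L9        | $0=0 $1=4 $2=1 $3=9 $4=5 $5=3  [not taken]
PC=3  and  $4, $3, $5        | $0=0 $1=4 $2=1 $3=9 $4=1 $5=3
PC=4  nor  $2, $4, $2        | $0=0 $1=4 $2=65534 $3=9 $4=1 $5=3
PC=5  ori   $3, $0, 6        | $0=0 $1=4 $2=65534 $3=6 $4=1 $5=3
PC=6  bne  $4, $1, L11       | $0=0 $1=4 $2=65534 $3=6 $4=1 $5=3  [TAKEN]
PC=7  slt  $1, $0, $0        | $0=0 $1=0 $2=65534 $3=6 $4=1 $5=3
PC=11 nor  $3, $4, $0        | $0=0 $1=0 $2=65534 $3=65534 $4=1 $5=3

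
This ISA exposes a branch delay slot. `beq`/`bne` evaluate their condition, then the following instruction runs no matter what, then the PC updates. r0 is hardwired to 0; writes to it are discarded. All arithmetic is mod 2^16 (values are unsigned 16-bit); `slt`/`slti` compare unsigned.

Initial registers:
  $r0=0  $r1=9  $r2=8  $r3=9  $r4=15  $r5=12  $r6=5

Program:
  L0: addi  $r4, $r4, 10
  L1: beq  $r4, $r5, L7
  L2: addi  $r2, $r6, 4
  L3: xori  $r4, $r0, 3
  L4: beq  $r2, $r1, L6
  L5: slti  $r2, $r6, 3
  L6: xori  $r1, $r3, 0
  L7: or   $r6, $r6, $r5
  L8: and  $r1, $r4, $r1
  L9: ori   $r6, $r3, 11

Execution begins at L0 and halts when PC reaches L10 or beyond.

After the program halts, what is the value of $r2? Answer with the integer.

0

PC=0  addi  $r4, $r4, 10     | $r0=0 $r1=9 $r2=8 $r3=9 $r4=25 $r5=12 $r6=5
PC=1  beq  $r4, $r5, L7      | $r0=0 $r1=9 $r2=8 $r3=9 $r4=25 $r5=12 $r6=5  [not taken]
PC=2  addi  $r2, $r6, 4      | $r0=0 $r1=9 $r2=9 $r3=9 $r4=25 $r5=12 $r6=5
PC=3  xori  $r4, $r0, 3      | $r0=0 $r1=9 $r2=9 $r3=9 $r4=3 $r5=12 $r6=5
PC=4  beq  $r2, $r1, L6      | $r0=0 $r1=9 $r2=9 $r3=9 $r4=3 $r5=12 $r6=5  [TAKEN]
PC=5  slti  $r2, $r6, 3      | $r0=0 $r1=9 $r2=0 $r3=9 $r4=3 $r5=12 $r6=5
PC=6  xori  $r1, $r3, 0      | $r0=0 $r1=9 $r2=0 $r3=9 $r4=3 $r5=12 $r6=5
PC=7  or   $r6, $r6, $r5     | $r0=0 $r1=9 $r2=0 $r3=9 $r4=3 $r5=12 $r6=13
PC=8  and  $r1, $r4, $r1     | $r0=0 $r1=1 $r2=0 $r3=9 $r4=3 $r5=12 $r6=13
PC=9  ori   $r6, $r3, 11     | $r0=0 $r1=1 $r2=0 $r3=9 $r4=3 $r5=12 $r6=11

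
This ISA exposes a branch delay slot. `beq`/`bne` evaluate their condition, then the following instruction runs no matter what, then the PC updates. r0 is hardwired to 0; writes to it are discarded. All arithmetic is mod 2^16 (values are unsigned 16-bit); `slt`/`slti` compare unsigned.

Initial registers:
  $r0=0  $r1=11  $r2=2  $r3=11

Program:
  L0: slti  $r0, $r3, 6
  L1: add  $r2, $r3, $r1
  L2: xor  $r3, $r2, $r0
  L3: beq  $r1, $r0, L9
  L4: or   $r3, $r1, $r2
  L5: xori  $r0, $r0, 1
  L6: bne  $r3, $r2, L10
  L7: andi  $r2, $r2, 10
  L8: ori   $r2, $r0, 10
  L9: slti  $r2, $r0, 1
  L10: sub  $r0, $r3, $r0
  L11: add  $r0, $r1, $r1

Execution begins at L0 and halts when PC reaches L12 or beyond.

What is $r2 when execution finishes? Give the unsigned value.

2

  step pc=0: slti  $r0, $r3, 6  regs=(0,11,2,11)
  step pc=1: add  $r2, $r3, $r1  regs=(0,11,22,11)
  step pc=2: xor  $r3, $r2, $r0  regs=(0,11,22,22)
  step pc=3: beq  $r1, $r0, L9  cond=F  regs=(0,11,22,22)
  step pc=4: or   $r3, $r1, $r2  regs=(0,11,22,31)
  step pc=5: xori  $r0, $r0, 1  regs=(0,11,22,31)
  step pc=6: bne  $r3, $r2, L10  cond=T  regs=(0,11,22,31)
  step pc=7: andi  $r2, $r2, 10  regs=(0,11,2,31)
  step pc=10: sub  $r0, $r3, $r0  regs=(0,11,2,31)
  step pc=11: add  $r0, $r1, $r1  regs=(0,11,2,31)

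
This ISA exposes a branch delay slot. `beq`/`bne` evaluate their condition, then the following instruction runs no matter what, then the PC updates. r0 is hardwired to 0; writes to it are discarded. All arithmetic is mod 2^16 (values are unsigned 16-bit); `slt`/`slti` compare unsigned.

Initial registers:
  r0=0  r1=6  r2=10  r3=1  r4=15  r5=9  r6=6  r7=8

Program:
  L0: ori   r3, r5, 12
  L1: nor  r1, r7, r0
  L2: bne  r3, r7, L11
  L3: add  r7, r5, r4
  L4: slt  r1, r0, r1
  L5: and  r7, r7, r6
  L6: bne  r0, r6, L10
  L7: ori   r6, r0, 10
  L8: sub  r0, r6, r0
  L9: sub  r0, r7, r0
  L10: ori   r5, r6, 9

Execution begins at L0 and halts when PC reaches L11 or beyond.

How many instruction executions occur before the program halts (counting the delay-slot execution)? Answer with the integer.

4

#0 ori   r3, r5, 12 ; 0/6/10/13/15/9/6/8
#1 nor  r1, r7, r0 ; 0/65527/10/13/15/9/6/8
#2 bne  r3, r7, L11 ; 0/65527/10/13/15/9/6/8 ; →target
#3 add  r7, r5, r4 ; 0/65527/10/13/15/9/6/24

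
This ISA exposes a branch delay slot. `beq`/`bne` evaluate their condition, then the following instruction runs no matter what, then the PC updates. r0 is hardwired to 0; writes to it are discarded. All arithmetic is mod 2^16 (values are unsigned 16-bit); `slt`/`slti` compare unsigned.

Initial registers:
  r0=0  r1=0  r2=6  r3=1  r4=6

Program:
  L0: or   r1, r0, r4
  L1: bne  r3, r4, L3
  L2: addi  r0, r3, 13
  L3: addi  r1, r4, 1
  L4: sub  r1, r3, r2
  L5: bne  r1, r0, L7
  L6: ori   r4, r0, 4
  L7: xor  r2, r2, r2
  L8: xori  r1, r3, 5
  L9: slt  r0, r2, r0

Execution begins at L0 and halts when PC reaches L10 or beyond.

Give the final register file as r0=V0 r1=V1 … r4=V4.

  step pc=0: or   r1, r0, r4  regs=(0,6,6,1,6)
  step pc=1: bne  r3, r4, L3  cond=T  regs=(0,6,6,1,6)
  step pc=2: addi  r0, r3, 13  regs=(0,6,6,1,6)
  step pc=3: addi  r1, r4, 1  regs=(0,7,6,1,6)
  step pc=4: sub  r1, r3, r2  regs=(0,65531,6,1,6)
  step pc=5: bne  r1, r0, L7  cond=T  regs=(0,65531,6,1,6)
  step pc=6: ori   r4, r0, 4  regs=(0,65531,6,1,4)
  step pc=7: xor  r2, r2, r2  regs=(0,65531,0,1,4)
  step pc=8: xori  r1, r3, 5  regs=(0,4,0,1,4)
  step pc=9: slt  r0, r2, r0  regs=(0,4,0,1,4)

r0=0 r1=4 r2=0 r3=1 r4=4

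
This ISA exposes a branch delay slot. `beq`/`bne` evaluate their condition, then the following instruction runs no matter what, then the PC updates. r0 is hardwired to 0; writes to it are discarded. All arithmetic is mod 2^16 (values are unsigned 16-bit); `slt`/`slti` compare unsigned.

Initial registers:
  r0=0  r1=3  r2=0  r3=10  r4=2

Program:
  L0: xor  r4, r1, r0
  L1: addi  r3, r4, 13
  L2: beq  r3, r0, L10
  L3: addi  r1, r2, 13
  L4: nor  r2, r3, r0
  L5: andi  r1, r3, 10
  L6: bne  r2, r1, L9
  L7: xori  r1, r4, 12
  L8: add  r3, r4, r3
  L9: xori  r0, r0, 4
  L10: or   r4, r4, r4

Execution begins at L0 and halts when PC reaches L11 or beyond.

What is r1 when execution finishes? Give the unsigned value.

  step pc=0: xor  r4, r1, r0  regs=(0,3,0,10,3)
  step pc=1: addi  r3, r4, 13  regs=(0,3,0,16,3)
  step pc=2: beq  r3, r0, L10  cond=F  regs=(0,3,0,16,3)
  step pc=3: addi  r1, r2, 13  regs=(0,13,0,16,3)
  step pc=4: nor  r2, r3, r0  regs=(0,13,65519,16,3)
  step pc=5: andi  r1, r3, 10  regs=(0,0,65519,16,3)
  step pc=6: bne  r2, r1, L9  cond=T  regs=(0,0,65519,16,3)
  step pc=7: xori  r1, r4, 12  regs=(0,15,65519,16,3)
  step pc=9: xori  r0, r0, 4  regs=(0,15,65519,16,3)
  step pc=10: or   r4, r4, r4  regs=(0,15,65519,16,3)

15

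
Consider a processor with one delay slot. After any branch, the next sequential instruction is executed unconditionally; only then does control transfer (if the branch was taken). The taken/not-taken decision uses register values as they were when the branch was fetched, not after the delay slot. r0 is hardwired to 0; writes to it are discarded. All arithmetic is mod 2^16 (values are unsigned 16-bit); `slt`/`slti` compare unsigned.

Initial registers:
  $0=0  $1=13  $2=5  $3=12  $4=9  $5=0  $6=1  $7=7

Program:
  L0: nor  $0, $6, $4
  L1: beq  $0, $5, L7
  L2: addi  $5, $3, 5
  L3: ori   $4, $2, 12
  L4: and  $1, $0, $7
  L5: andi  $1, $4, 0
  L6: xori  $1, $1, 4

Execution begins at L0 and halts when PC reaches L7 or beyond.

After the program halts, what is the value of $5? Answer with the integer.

#0 nor  $0, $6, $4 ; 0/13/5/12/9/0/1/7
#1 beq  $0, $5, L7 ; 0/13/5/12/9/0/1/7 ; →target
#2 addi  $5, $3, 5 ; 0/13/5/12/9/17/1/7

17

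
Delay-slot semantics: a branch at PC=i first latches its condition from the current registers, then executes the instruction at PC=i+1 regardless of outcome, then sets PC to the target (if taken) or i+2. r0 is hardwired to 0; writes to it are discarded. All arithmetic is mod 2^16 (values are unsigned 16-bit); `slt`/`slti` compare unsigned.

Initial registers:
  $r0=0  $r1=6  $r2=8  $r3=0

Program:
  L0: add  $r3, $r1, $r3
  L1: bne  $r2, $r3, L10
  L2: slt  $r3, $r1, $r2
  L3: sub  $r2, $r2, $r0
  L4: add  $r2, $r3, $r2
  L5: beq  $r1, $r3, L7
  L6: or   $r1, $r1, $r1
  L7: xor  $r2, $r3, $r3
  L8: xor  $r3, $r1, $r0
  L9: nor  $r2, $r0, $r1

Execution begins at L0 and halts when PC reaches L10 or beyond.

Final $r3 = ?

PC=0  add  $r3, $r1, $r3     | $r0=0 $r1=6 $r2=8 $r3=6
PC=1  bne  $r2, $r3, L10     | $r0=0 $r1=6 $r2=8 $r3=6  [TAKEN]
PC=2  slt  $r3, $r1, $r2     | $r0=0 $r1=6 $r2=8 $r3=1

1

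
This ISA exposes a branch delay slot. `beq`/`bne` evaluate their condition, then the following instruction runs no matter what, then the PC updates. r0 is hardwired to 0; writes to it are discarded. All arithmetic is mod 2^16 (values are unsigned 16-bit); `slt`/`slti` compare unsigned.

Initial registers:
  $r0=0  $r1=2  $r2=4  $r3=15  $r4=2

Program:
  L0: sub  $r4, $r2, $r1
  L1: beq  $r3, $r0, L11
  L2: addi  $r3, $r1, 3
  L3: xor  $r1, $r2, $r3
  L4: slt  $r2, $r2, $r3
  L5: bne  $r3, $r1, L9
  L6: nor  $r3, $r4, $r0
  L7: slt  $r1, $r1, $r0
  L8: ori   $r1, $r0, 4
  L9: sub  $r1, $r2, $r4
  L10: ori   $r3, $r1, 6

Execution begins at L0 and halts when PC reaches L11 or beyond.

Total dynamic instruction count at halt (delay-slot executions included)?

  step pc=0: sub  $r4, $r2, $r1  regs=(0,2,4,15,2)
  step pc=1: beq  $r3, $r0, L11  cond=F  regs=(0,2,4,15,2)
  step pc=2: addi  $r3, $r1, 3  regs=(0,2,4,5,2)
  step pc=3: xor  $r1, $r2, $r3  regs=(0,1,4,5,2)
  step pc=4: slt  $r2, $r2, $r3  regs=(0,1,1,5,2)
  step pc=5: bne  $r3, $r1, L9  cond=T  regs=(0,1,1,5,2)
  step pc=6: nor  $r3, $r4, $r0  regs=(0,1,1,65533,2)
  step pc=9: sub  $r1, $r2, $r4  regs=(0,65535,1,65533,2)
  step pc=10: ori   $r3, $r1, 6  regs=(0,65535,1,65535,2)

9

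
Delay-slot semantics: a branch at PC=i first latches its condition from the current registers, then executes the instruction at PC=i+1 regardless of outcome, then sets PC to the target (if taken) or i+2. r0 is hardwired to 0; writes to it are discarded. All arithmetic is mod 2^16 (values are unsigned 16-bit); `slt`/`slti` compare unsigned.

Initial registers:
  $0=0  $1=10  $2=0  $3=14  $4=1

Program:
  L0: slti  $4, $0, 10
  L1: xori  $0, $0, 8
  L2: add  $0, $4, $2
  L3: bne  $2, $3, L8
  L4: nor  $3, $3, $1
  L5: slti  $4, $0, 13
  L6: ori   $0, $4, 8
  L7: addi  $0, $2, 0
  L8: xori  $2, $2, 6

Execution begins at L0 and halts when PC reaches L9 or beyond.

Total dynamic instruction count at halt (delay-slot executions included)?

#0 slti  $4, $0, 10 ; 0/10/0/14/1
#1 xori  $0, $0, 8 ; 0/10/0/14/1
#2 add  $0, $4, $2 ; 0/10/0/14/1
#3 bne  $2, $3, L8 ; 0/10/0/14/1 ; →target
#4 nor  $3, $3, $1 ; 0/10/0/65521/1
#8 xori  $2, $2, 6 ; 0/10/6/65521/1

6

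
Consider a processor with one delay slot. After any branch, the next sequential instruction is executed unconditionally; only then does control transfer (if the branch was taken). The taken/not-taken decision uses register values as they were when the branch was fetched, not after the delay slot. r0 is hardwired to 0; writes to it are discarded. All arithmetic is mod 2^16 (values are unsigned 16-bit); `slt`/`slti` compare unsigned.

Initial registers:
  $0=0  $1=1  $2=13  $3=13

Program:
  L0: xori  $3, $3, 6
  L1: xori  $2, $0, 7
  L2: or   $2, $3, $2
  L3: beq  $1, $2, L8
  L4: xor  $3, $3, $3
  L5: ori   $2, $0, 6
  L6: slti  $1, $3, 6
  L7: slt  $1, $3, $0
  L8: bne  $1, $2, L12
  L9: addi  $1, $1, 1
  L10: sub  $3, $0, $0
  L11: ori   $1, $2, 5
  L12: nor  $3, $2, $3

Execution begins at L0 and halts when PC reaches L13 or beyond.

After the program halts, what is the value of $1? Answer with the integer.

1

PC=0  xori  $3, $3, 6        | $0=0 $1=1 $2=13 $3=11
PC=1  xori  $2, $0, 7        | $0=0 $1=1 $2=7 $3=11
PC=2  or   $2, $3, $2        | $0=0 $1=1 $2=15 $3=11
PC=3  beq  $1, $2, L8        | $0=0 $1=1 $2=15 $3=11  [not taken]
PC=4  xor  $3, $3, $3        | $0=0 $1=1 $2=15 $3=0
PC=5  ori   $2, $0, 6        | $0=0 $1=1 $2=6 $3=0
PC=6  slti  $1, $3, 6        | $0=0 $1=1 $2=6 $3=0
PC=7  slt  $1, $3, $0        | $0=0 $1=0 $2=6 $3=0
PC=8  bne  $1, $2, L12       | $0=0 $1=0 $2=6 $3=0  [TAKEN]
PC=9  addi  $1, $1, 1        | $0=0 $1=1 $2=6 $3=0
PC=12 nor  $3, $2, $3        | $0=0 $1=1 $2=6 $3=65529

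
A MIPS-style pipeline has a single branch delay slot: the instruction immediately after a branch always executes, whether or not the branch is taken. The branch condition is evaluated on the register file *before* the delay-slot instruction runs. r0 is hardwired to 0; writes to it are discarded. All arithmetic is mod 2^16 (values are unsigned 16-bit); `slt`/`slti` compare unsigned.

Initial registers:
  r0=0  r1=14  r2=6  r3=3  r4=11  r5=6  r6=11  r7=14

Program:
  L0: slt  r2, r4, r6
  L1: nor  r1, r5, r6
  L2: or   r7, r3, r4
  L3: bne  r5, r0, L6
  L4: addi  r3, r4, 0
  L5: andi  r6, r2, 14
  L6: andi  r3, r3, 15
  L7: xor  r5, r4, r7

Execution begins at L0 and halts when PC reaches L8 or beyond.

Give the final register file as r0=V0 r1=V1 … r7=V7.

r0=0 r1=65520 r2=0 r3=11 r4=11 r5=0 r6=11 r7=11

[0] slt  r2, r4, r6  →  {r0:0, r1:14, r2:0, r3:3, r4:11, r5:6, r6:11, r7:14}
[1] nor  r1, r5, r6  →  {r0:0, r1:65520, r2:0, r3:3, r4:11, r5:6, r6:11, r7:14}
[2] or   r7, r3, r4  →  {r0:0, r1:65520, r2:0, r3:3, r4:11, r5:6, r6:11, r7:11}
[3] bne  r5, r0, L6  →  {r0:0, r1:65520, r2:0, r3:3, r4:11, r5:6, r6:11, r7:11}  ⟨branch taken⟩
[4] addi  r3, r4, 0  →  {r0:0, r1:65520, r2:0, r3:11, r4:11, r5:6, r6:11, r7:11}
[6] andi  r3, r3, 15  →  {r0:0, r1:65520, r2:0, r3:11, r4:11, r5:6, r6:11, r7:11}
[7] xor  r5, r4, r7  →  {r0:0, r1:65520, r2:0, r3:11, r4:11, r5:0, r6:11, r7:11}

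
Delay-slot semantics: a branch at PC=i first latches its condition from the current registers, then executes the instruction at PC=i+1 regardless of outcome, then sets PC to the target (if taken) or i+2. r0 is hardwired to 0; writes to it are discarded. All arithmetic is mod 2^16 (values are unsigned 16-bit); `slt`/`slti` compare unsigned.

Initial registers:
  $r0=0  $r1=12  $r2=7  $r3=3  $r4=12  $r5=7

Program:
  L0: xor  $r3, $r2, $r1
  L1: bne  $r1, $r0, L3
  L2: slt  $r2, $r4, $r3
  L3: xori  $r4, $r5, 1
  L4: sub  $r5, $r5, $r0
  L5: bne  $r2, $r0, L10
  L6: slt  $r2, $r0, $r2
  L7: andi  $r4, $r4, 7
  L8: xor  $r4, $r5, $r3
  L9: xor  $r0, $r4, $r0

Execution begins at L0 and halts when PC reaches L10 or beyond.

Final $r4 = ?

12

  step pc=0: xor  $r3, $r2, $r1  regs=(0,12,7,11,12,7)
  step pc=1: bne  $r1, $r0, L3  cond=T  regs=(0,12,7,11,12,7)
  step pc=2: slt  $r2, $r4, $r3  regs=(0,12,0,11,12,7)
  step pc=3: xori  $r4, $r5, 1  regs=(0,12,0,11,6,7)
  step pc=4: sub  $r5, $r5, $r0  regs=(0,12,0,11,6,7)
  step pc=5: bne  $r2, $r0, L10  cond=F  regs=(0,12,0,11,6,7)
  step pc=6: slt  $r2, $r0, $r2  regs=(0,12,0,11,6,7)
  step pc=7: andi  $r4, $r4, 7  regs=(0,12,0,11,6,7)
  step pc=8: xor  $r4, $r5, $r3  regs=(0,12,0,11,12,7)
  step pc=9: xor  $r0, $r4, $r0  regs=(0,12,0,11,12,7)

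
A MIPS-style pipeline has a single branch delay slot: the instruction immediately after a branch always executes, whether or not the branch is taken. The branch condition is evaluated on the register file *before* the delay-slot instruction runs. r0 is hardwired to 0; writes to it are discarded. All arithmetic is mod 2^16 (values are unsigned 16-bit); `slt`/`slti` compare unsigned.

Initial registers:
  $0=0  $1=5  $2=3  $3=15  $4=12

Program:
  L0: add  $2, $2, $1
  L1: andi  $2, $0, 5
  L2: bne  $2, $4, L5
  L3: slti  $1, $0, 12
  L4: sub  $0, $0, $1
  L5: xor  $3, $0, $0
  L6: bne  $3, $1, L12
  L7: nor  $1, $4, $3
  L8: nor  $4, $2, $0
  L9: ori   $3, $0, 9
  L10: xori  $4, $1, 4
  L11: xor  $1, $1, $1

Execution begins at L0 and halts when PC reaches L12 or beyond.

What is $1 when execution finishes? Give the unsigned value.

[0] add  $2, $2, $1  →  {$0:0, $1:5, $2:8, $3:15, $4:12}
[1] andi  $2, $0, 5  →  {$0:0, $1:5, $2:0, $3:15, $4:12}
[2] bne  $2, $4, L5  →  {$0:0, $1:5, $2:0, $3:15, $4:12}  ⟨branch taken⟩
[3] slti  $1, $0, 12  →  {$0:0, $1:1, $2:0, $3:15, $4:12}
[5] xor  $3, $0, $0  →  {$0:0, $1:1, $2:0, $3:0, $4:12}
[6] bne  $3, $1, L12  →  {$0:0, $1:1, $2:0, $3:0, $4:12}  ⟨branch taken⟩
[7] nor  $1, $4, $3  →  {$0:0, $1:65523, $2:0, $3:0, $4:12}

65523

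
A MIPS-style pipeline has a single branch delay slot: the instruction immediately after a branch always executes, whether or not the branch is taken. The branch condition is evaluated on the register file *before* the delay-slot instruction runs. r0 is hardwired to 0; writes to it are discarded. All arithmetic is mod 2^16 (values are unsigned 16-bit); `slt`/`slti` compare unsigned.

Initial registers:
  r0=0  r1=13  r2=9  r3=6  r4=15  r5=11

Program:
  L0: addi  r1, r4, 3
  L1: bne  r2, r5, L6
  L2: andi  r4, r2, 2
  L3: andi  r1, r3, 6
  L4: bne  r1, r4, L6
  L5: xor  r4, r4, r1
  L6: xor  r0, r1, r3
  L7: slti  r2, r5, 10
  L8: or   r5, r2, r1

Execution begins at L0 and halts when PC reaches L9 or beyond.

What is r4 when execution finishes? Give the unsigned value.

0

#0 addi  r1, r4, 3 ; 0/18/9/6/15/11
#1 bne  r2, r5, L6 ; 0/18/9/6/15/11 ; →target
#2 andi  r4, r2, 2 ; 0/18/9/6/0/11
#6 xor  r0, r1, r3 ; 0/18/9/6/0/11
#7 slti  r2, r5, 10 ; 0/18/0/6/0/11
#8 or   r5, r2, r1 ; 0/18/0/6/0/18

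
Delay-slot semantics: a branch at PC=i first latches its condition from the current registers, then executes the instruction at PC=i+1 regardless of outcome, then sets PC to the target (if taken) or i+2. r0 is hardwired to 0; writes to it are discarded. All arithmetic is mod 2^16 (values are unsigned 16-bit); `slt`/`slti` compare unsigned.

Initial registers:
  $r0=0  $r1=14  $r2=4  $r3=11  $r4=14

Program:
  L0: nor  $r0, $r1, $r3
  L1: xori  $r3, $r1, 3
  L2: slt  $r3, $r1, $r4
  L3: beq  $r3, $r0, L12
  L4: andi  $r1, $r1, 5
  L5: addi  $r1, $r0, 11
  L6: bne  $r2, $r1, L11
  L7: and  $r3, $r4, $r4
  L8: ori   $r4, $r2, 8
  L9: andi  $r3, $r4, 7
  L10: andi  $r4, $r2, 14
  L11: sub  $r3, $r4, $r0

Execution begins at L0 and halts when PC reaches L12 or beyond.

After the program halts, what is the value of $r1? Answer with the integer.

#0 nor  $r0, $r1, $r3 ; 0/14/4/11/14
#1 xori  $r3, $r1, 3 ; 0/14/4/13/14
#2 slt  $r3, $r1, $r4 ; 0/14/4/0/14
#3 beq  $r3, $r0, L12 ; 0/14/4/0/14 ; →target
#4 andi  $r1, $r1, 5 ; 0/4/4/0/14

4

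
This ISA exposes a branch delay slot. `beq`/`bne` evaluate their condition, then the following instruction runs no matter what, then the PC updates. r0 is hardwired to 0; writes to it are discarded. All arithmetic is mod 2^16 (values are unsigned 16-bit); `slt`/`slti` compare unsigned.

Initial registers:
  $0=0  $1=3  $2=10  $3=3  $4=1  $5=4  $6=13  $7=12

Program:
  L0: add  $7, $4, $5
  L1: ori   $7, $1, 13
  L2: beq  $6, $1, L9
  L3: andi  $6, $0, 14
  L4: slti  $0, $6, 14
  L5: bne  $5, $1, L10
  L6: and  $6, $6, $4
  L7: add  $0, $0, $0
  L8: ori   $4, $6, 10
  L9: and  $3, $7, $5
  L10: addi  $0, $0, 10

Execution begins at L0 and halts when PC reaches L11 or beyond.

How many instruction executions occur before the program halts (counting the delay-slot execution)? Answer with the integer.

8

#0 add  $7, $4, $5 ; 0/3/10/3/1/4/13/5
#1 ori   $7, $1, 13 ; 0/3/10/3/1/4/13/15
#2 beq  $6, $1, L9 ; 0/3/10/3/1/4/13/15 ; →fallthru
#3 andi  $6, $0, 14 ; 0/3/10/3/1/4/0/15
#4 slti  $0, $6, 14 ; 0/3/10/3/1/4/0/15
#5 bne  $5, $1, L10 ; 0/3/10/3/1/4/0/15 ; →target
#6 and  $6, $6, $4 ; 0/3/10/3/1/4/0/15
#10 addi  $0, $0, 10 ; 0/3/10/3/1/4/0/15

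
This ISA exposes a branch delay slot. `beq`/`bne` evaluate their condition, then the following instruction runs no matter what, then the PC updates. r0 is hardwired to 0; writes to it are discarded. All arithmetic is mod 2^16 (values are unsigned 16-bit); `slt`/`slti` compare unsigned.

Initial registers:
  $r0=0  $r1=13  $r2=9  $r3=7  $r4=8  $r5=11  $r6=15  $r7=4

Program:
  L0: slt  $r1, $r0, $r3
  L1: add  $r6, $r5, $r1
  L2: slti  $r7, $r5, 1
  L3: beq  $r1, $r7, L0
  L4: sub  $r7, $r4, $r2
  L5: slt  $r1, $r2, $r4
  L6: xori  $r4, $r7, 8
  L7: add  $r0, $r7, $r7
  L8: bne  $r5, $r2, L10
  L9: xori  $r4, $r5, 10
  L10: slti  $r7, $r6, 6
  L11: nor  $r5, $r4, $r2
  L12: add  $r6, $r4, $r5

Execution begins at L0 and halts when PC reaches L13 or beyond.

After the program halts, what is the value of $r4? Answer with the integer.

1

[0] slt  $r1, $r0, $r3  →  {$r0:0, $r1:1, $r2:9, $r3:7, $r4:8, $r5:11, $r6:15, $r7:4}
[1] add  $r6, $r5, $r1  →  {$r0:0, $r1:1, $r2:9, $r3:7, $r4:8, $r5:11, $r6:12, $r7:4}
[2] slti  $r7, $r5, 1  →  {$r0:0, $r1:1, $r2:9, $r3:7, $r4:8, $r5:11, $r6:12, $r7:0}
[3] beq  $r1, $r7, L0  →  {$r0:0, $r1:1, $r2:9, $r3:7, $r4:8, $r5:11, $r6:12, $r7:0}  ⟨branch fallthrough⟩
[4] sub  $r7, $r4, $r2  →  {$r0:0, $r1:1, $r2:9, $r3:7, $r4:8, $r5:11, $r6:12, $r7:65535}
[5] slt  $r1, $r2, $r4  →  {$r0:0, $r1:0, $r2:9, $r3:7, $r4:8, $r5:11, $r6:12, $r7:65535}
[6] xori  $r4, $r7, 8  →  {$r0:0, $r1:0, $r2:9, $r3:7, $r4:65527, $r5:11, $r6:12, $r7:65535}
[7] add  $r0, $r7, $r7  →  {$r0:0, $r1:0, $r2:9, $r3:7, $r4:65527, $r5:11, $r6:12, $r7:65535}
[8] bne  $r5, $r2, L10  →  {$r0:0, $r1:0, $r2:9, $r3:7, $r4:65527, $r5:11, $r6:12, $r7:65535}  ⟨branch taken⟩
[9] xori  $r4, $r5, 10  →  {$r0:0, $r1:0, $r2:9, $r3:7, $r4:1, $r5:11, $r6:12, $r7:65535}
[10] slti  $r7, $r6, 6  →  {$r0:0, $r1:0, $r2:9, $r3:7, $r4:1, $r5:11, $r6:12, $r7:0}
[11] nor  $r5, $r4, $r2  →  {$r0:0, $r1:0, $r2:9, $r3:7, $r4:1, $r5:65526, $r6:12, $r7:0}
[12] add  $r6, $r4, $r5  →  {$r0:0, $r1:0, $r2:9, $r3:7, $r4:1, $r5:65526, $r6:65527, $r7:0}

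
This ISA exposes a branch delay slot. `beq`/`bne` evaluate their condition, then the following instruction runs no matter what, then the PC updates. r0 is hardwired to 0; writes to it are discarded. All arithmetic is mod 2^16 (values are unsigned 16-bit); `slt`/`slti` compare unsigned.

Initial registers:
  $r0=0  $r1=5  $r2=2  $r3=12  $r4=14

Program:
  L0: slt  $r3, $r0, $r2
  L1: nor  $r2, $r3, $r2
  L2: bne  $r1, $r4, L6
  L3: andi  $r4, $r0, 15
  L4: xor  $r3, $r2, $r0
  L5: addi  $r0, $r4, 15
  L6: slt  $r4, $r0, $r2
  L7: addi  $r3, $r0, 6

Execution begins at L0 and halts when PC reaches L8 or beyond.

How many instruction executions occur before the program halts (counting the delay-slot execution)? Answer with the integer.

6

[0] slt  $r3, $r0, $r2  →  {$r0:0, $r1:5, $r2:2, $r3:1, $r4:14}
[1] nor  $r2, $r3, $r2  →  {$r0:0, $r1:5, $r2:65532, $r3:1, $r4:14}
[2] bne  $r1, $r4, L6  →  {$r0:0, $r1:5, $r2:65532, $r3:1, $r4:14}  ⟨branch taken⟩
[3] andi  $r4, $r0, 15  →  {$r0:0, $r1:5, $r2:65532, $r3:1, $r4:0}
[6] slt  $r4, $r0, $r2  →  {$r0:0, $r1:5, $r2:65532, $r3:1, $r4:1}
[7] addi  $r3, $r0, 6  →  {$r0:0, $r1:5, $r2:65532, $r3:6, $r4:1}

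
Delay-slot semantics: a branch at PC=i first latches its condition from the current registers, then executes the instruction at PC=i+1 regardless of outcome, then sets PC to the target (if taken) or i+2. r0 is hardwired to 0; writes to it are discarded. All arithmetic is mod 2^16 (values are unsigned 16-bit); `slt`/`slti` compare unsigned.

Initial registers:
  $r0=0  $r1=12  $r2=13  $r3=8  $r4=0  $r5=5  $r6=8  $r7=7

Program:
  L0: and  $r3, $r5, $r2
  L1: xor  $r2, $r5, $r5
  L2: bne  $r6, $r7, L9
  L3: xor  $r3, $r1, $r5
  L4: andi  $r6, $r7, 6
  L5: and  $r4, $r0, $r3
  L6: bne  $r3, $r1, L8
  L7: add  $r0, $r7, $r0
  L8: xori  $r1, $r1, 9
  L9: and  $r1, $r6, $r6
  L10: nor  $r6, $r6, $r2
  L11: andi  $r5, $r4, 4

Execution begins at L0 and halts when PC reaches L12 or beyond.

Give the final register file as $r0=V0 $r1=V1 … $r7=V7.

#0 and  $r3, $r5, $r2 ; 0/12/13/5/0/5/8/7
#1 xor  $r2, $r5, $r5 ; 0/12/0/5/0/5/8/7
#2 bne  $r6, $r7, L9 ; 0/12/0/5/0/5/8/7 ; →target
#3 xor  $r3, $r1, $r5 ; 0/12/0/9/0/5/8/7
#9 and  $r1, $r6, $r6 ; 0/8/0/9/0/5/8/7
#10 nor  $r6, $r6, $r2 ; 0/8/0/9/0/5/65527/7
#11 andi  $r5, $r4, 4 ; 0/8/0/9/0/0/65527/7

$r0=0 $r1=8 $r2=0 $r3=9 $r4=0 $r5=0 $r6=65527 $r7=7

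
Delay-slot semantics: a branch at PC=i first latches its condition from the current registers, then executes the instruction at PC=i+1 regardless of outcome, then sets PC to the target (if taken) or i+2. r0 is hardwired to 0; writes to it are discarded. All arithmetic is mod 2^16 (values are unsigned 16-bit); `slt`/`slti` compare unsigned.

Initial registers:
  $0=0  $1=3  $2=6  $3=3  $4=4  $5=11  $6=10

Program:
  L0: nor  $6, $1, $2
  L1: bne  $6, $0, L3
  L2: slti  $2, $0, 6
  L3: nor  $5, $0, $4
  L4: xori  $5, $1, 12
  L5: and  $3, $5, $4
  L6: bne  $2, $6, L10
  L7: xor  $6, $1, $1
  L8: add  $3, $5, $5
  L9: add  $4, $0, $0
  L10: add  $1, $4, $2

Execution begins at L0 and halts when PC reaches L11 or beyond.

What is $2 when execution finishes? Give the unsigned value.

1

  step pc=0: nor  $6, $1, $2  regs=(0,3,6,3,4,11,65528)
  step pc=1: bne  $6, $0, L3  cond=T  regs=(0,3,6,3,4,11,65528)
  step pc=2: slti  $2, $0, 6  regs=(0,3,1,3,4,11,65528)
  step pc=3: nor  $5, $0, $4  regs=(0,3,1,3,4,65531,65528)
  step pc=4: xori  $5, $1, 12  regs=(0,3,1,3,4,15,65528)
  step pc=5: and  $3, $5, $4  regs=(0,3,1,4,4,15,65528)
  step pc=6: bne  $2, $6, L10  cond=T  regs=(0,3,1,4,4,15,65528)
  step pc=7: xor  $6, $1, $1  regs=(0,3,1,4,4,15,0)
  step pc=10: add  $1, $4, $2  regs=(0,5,1,4,4,15,0)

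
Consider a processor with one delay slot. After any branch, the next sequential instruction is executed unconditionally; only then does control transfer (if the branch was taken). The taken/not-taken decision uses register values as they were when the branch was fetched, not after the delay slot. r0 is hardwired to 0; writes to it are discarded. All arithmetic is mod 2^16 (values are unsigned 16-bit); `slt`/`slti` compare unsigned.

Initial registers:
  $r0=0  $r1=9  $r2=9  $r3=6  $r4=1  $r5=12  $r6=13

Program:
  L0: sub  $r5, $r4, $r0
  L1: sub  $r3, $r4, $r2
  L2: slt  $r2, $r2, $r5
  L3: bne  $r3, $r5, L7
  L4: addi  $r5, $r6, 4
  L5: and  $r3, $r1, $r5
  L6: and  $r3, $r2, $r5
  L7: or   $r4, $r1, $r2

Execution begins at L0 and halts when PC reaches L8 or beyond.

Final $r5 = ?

17

PC=0  sub  $r5, $r4, $r0     | $r0=0 $r1=9 $r2=9 $r3=6 $r4=1 $r5=1 $r6=13
PC=1  sub  $r3, $r4, $r2     | $r0=0 $r1=9 $r2=9 $r3=65528 $r4=1 $r5=1 $r6=13
PC=2  slt  $r2, $r2, $r5     | $r0=0 $r1=9 $r2=0 $r3=65528 $r4=1 $r5=1 $r6=13
PC=3  bne  $r3, $r5, L7      | $r0=0 $r1=9 $r2=0 $r3=65528 $r4=1 $r5=1 $r6=13  [TAKEN]
PC=4  addi  $r5, $r6, 4      | $r0=0 $r1=9 $r2=0 $r3=65528 $r4=1 $r5=17 $r6=13
PC=7  or   $r4, $r1, $r2     | $r0=0 $r1=9 $r2=0 $r3=65528 $r4=9 $r5=17 $r6=13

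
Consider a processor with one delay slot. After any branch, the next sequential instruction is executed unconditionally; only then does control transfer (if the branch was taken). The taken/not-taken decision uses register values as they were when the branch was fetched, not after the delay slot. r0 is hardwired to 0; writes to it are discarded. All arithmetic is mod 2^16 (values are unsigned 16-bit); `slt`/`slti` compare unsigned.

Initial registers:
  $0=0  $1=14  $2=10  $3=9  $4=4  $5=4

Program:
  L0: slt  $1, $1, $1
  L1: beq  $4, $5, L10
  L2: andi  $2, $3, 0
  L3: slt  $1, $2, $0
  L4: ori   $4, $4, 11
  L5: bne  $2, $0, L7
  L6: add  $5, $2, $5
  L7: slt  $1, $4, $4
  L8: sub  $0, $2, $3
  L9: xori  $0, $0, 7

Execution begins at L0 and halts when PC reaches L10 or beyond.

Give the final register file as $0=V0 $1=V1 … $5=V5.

  step pc=0: slt  $1, $1, $1  regs=(0,0,10,9,4,4)
  step pc=1: beq  $4, $5, L10  cond=T  regs=(0,0,10,9,4,4)
  step pc=2: andi  $2, $3, 0  regs=(0,0,0,9,4,4)

$0=0 $1=0 $2=0 $3=9 $4=4 $5=4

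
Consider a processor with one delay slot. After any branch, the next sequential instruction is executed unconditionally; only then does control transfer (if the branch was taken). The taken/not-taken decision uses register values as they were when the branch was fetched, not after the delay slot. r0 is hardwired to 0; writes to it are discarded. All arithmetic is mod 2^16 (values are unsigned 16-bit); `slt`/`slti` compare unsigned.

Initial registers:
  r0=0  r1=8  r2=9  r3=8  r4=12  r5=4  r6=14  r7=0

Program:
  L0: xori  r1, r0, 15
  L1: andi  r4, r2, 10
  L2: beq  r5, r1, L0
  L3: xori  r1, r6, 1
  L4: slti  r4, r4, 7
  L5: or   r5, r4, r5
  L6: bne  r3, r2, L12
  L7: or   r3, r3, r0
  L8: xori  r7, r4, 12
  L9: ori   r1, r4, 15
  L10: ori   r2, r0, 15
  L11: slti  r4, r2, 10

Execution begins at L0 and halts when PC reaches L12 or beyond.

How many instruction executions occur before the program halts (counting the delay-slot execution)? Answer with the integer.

PC=0  xori  r1, r0, 15       | r0=0 r1=15 r2=9 r3=8 r4=12 r5=4 r6=14 r7=0
PC=1  andi  r4, r2, 10       | r0=0 r1=15 r2=9 r3=8 r4=8 r5=4 r6=14 r7=0
PC=2  beq  r5, r1, L0        | r0=0 r1=15 r2=9 r3=8 r4=8 r5=4 r6=14 r7=0  [not taken]
PC=3  xori  r1, r6, 1        | r0=0 r1=15 r2=9 r3=8 r4=8 r5=4 r6=14 r7=0
PC=4  slti  r4, r4, 7        | r0=0 r1=15 r2=9 r3=8 r4=0 r5=4 r6=14 r7=0
PC=5  or   r5, r4, r5        | r0=0 r1=15 r2=9 r3=8 r4=0 r5=4 r6=14 r7=0
PC=6  bne  r3, r2, L12       | r0=0 r1=15 r2=9 r3=8 r4=0 r5=4 r6=14 r7=0  [TAKEN]
PC=7  or   r3, r3, r0        | r0=0 r1=15 r2=9 r3=8 r4=0 r5=4 r6=14 r7=0

8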